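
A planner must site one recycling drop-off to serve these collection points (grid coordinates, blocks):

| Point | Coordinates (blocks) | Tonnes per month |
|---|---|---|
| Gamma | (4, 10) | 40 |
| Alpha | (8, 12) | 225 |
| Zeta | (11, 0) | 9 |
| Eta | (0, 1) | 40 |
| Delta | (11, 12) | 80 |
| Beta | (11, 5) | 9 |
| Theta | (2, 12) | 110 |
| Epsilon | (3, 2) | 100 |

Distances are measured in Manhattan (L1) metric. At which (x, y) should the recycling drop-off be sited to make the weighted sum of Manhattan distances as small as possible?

Manhattan distance separates: Σwᵢ(|x−xᵢ|+|y−yᵢ|) = Σwᵢ|x−xᵢ| + Σwᵢ|y−yᵢ|, so x and y are optimised independently as 1-D weighted medians.
Total weight W = 613; half = 306.5.
x-coordinate, sorted with cumulative weight:
  x=0 (Eta, w=40) cum 40
  x=2 (Theta, w=110) cum 150
  x=3 (Epsilon, w=100) cum 250
  x=4 (Gamma, w=40) cum 290
  x=8 (Alpha, w=225) cum 515  ← median
  x=11 (Zeta, w=9) cum 524
  x=11 (Delta, w=80) cum 604
  x=11 (Beta, w=9) cum 613
⇒ x* = 8
y-coordinate, sorted with cumulative weight:
  y=0 (Zeta, w=9) cum 9
  y=1 (Eta, w=40) cum 49
  y=2 (Epsilon, w=100) cum 149
  y=5 (Beta, w=9) cum 158
  y=10 (Gamma, w=40) cum 198
  y=12 (Alpha, w=225) cum 423  ← median
  y=12 (Delta, w=80) cum 503
  y=12 (Theta, w=110) cum 613
⇒ y* = 12

(8, 12)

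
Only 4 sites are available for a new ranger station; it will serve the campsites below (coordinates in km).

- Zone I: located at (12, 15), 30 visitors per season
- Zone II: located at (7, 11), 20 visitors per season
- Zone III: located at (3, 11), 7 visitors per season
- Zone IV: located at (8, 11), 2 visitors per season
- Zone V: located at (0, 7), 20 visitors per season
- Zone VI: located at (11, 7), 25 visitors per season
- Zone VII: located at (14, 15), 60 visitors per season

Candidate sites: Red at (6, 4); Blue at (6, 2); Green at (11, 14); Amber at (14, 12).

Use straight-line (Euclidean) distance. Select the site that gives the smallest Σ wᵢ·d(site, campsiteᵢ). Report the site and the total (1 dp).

Green, total 836.2 km

Total weighted distance at each candidate:
  Red (6, 4): total = 1681.2
  Blue (6, 2): total = 1944.3
  Green (11, 14): total = 836.2
  Amber (14, 12): total = 962.2
Minimum is at Green with total 836.2 km.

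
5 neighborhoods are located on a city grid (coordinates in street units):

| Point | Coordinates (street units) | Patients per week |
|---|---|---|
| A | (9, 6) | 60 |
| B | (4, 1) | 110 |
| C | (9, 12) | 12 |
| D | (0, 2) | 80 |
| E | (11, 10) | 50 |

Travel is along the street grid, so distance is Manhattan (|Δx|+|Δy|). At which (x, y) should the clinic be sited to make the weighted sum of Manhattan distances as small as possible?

(4, 2)

Manhattan distance separates: Σwᵢ(|x−xᵢ|+|y−yᵢ|) = Σwᵢ|x−xᵢ| + Σwᵢ|y−yᵢ|, so x and y are optimised independently as 1-D weighted medians.
Total weight W = 312; half = 156.
x-coordinate, sorted with cumulative weight:
  x=0 (D, w=80) cum 80
  x=4 (B, w=110) cum 190  ← median
  x=9 (A, w=60) cum 250
  x=9 (C, w=12) cum 262
  x=11 (E, w=50) cum 312
⇒ x* = 4
y-coordinate, sorted with cumulative weight:
  y=1 (B, w=110) cum 110
  y=2 (D, w=80) cum 190  ← median
  y=6 (A, w=60) cum 250
  y=10 (E, w=50) cum 300
  y=12 (C, w=12) cum 312
⇒ y* = 2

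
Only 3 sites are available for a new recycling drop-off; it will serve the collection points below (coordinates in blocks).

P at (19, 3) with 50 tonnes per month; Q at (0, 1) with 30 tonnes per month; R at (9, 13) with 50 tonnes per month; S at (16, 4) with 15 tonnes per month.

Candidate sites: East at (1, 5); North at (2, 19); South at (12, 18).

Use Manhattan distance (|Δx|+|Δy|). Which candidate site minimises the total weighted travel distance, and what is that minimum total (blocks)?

East, total 2190 blocks

Total weighted distance at each candidate:
  East (1, 5): total = 2190
  North (2, 19): total = 3335
  South (12, 18): total = 2640
Minimum is at East with total 2190 blocks.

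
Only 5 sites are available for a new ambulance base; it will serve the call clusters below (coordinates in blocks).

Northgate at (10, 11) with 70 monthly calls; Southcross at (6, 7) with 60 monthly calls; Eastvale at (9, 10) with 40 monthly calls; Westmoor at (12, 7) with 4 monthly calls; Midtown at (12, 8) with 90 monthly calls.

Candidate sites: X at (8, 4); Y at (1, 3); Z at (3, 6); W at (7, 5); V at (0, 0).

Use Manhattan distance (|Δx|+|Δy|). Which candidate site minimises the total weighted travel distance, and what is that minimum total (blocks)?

Total weighted distance at each candidate:
  X (8, 4): total = 1958
  Y (1, 3): total = 3830
  Z (3, 6): total = 2510
  W (7, 5): total = 1838
  V (0, 0): total = 4886
Minimum is at W with total 1838 blocks.

W, total 1838 blocks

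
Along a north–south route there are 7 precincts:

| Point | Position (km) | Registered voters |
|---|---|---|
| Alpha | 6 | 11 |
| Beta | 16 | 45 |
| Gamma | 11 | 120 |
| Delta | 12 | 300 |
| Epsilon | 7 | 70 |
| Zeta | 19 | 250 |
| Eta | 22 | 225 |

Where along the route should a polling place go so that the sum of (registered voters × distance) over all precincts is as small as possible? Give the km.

x = 16

For a sum of weighted absolute distances on a line, the optimum is the weighted median (not the mean). Total weight W = 1021; half-weight = 510.5.
Sort by position and accumulate weight:
  km 6 (Alpha, w=11) → cum 11
  km 7 (Epsilon, w=70) → cum 81
  km 11 (Gamma, w=120) → cum 201
  km 12 (Delta, w=300) → cum 501
  km 16 (Beta, w=45) → cum 546  ≥ 510.5 → median here
  km 19 (Zeta, w=250) → cum 796
  km 22 (Eta, w=225) → cum 1021
Optimal location: km 16.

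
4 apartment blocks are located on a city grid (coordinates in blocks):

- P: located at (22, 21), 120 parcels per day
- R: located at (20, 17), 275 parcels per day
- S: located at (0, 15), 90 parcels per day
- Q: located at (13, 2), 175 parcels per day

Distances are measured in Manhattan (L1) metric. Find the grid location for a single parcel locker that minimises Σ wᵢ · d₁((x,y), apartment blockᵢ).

Manhattan distance separates: Σwᵢ(|x−xᵢ|+|y−yᵢ|) = Σwᵢ|x−xᵢ| + Σwᵢ|y−yᵢ|, so x and y are optimised independently as 1-D weighted medians.
Total weight W = 660; half = 330.
x-coordinate, sorted with cumulative weight:
  x=0 (S, w=90) cum 90
  x=13 (Q, w=175) cum 265
  x=20 (R, w=275) cum 540  ← median
  x=22 (P, w=120) cum 660
⇒ x* = 20
y-coordinate, sorted with cumulative weight:
  y=2 (Q, w=175) cum 175
  y=15 (S, w=90) cum 265
  y=17 (R, w=275) cum 540  ← median
  y=21 (P, w=120) cum 660
⇒ y* = 17

(20, 17)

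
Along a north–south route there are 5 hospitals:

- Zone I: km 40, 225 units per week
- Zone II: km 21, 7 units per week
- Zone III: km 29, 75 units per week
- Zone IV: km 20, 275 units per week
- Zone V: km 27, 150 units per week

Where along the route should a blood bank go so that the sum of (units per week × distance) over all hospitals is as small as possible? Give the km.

For a sum of weighted absolute distances on a line, the optimum is the weighted median (not the mean). Total weight W = 732; half-weight = 366.
Sort by position and accumulate weight:
  km 20 (Zone IV, w=275) → cum 275
  km 21 (Zone II, w=7) → cum 282
  km 27 (Zone V, w=150) → cum 432  ≥ 366 → median here
  km 29 (Zone III, w=75) → cum 507
  km 40 (Zone I, w=225) → cum 732
Optimal location: km 27.

x = 27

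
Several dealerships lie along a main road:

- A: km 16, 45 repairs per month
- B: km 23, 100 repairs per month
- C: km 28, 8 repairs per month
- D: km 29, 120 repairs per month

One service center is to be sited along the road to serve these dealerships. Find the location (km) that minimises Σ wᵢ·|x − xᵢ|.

For a sum of weighted absolute distances on a line, the optimum is the weighted median (not the mean). Total weight W = 273; half-weight = 136.5.
Sort by position and accumulate weight:
  km 16 (A, w=45) → cum 45
  km 23 (B, w=100) → cum 145  ≥ 136.5 → median here
  km 28 (C, w=8) → cum 153
  km 29 (D, w=120) → cum 273
Optimal location: km 23.

x = 23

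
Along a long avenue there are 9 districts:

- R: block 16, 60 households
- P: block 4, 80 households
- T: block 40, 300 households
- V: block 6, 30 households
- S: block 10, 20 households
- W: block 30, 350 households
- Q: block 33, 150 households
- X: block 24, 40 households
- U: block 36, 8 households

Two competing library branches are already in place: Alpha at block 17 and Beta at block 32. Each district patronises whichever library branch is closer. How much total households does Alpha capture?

The indifferent point is the midpoint (17+32)/2 = 24.5; districts left of it (closer to Alpha at 17) go to Alpha, those right go to Beta.
  P at 4 (w=80) → Alpha
  V at 6 (w=30) → Alpha
  S at 10 (w=20) → Alpha
  R at 16 (w=60) → Alpha
  X at 24 (w=40) → Alpha
  W at 30 (w=350) → Beta
  Q at 33 (w=150) → Beta
  U at 36 (w=8) → Beta
  T at 40 (w=300) → Beta
Alpha captures 230; Beta captures 808.

230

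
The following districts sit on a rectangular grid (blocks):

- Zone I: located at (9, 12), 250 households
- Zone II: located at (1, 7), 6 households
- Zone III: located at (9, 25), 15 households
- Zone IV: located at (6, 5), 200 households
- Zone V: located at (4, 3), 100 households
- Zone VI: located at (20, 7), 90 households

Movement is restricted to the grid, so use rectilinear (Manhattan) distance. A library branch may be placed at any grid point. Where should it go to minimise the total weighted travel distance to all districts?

(9, 7)

Manhattan distance separates: Σwᵢ(|x−xᵢ|+|y−yᵢ|) = Σwᵢ|x−xᵢ| + Σwᵢ|y−yᵢ|, so x and y are optimised independently as 1-D weighted medians.
Total weight W = 661; half = 330.5.
x-coordinate, sorted with cumulative weight:
  x=1 (Zone II, w=6) cum 6
  x=4 (Zone V, w=100) cum 106
  x=6 (Zone IV, w=200) cum 306
  x=9 (Zone I, w=250) cum 556  ← median
  x=9 (Zone III, w=15) cum 571
  x=20 (Zone VI, w=90) cum 661
⇒ x* = 9
y-coordinate, sorted with cumulative weight:
  y=3 (Zone V, w=100) cum 100
  y=5 (Zone IV, w=200) cum 300
  y=7 (Zone II, w=6) cum 306
  y=7 (Zone VI, w=90) cum 396  ← median
  y=12 (Zone I, w=250) cum 646
  y=25 (Zone III, w=15) cum 661
⇒ y* = 7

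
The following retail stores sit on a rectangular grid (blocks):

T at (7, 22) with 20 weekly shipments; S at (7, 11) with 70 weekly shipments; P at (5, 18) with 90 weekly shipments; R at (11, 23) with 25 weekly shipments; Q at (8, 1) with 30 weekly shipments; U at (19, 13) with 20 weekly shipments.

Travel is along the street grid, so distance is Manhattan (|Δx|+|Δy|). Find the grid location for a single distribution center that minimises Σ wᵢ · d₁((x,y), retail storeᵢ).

Manhattan distance separates: Σwᵢ(|x−xᵢ|+|y−yᵢ|) = Σwᵢ|x−xᵢ| + Σwᵢ|y−yᵢ|, so x and y are optimised independently as 1-D weighted medians.
Total weight W = 255; half = 127.5.
x-coordinate, sorted with cumulative weight:
  x=5 (P, w=90) cum 90
  x=7 (T, w=20) cum 110
  x=7 (S, w=70) cum 180  ← median
  x=8 (Q, w=30) cum 210
  x=11 (R, w=25) cum 235
  x=19 (U, w=20) cum 255
⇒ x* = 7
y-coordinate, sorted with cumulative weight:
  y=1 (Q, w=30) cum 30
  y=11 (S, w=70) cum 100
  y=13 (U, w=20) cum 120
  y=18 (P, w=90) cum 210  ← median
  y=22 (T, w=20) cum 230
  y=23 (R, w=25) cum 255
⇒ y* = 18

(7, 18)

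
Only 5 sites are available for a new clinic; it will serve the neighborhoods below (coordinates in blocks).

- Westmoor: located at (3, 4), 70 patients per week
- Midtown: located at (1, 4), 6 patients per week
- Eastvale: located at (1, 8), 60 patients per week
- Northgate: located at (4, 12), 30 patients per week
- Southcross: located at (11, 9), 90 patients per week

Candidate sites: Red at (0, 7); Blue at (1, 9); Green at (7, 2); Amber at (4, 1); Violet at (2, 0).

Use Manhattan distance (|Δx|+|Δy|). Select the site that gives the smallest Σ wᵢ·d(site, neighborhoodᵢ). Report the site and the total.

Total weighted distance at each candidate:
  Red (0, 7): total = 2004
  Blue (1, 9): total = 1660
  Green (7, 2): total = 2568
  Amber (4, 1): total = 2596
  Violet (2, 0): total = 2960
Minimum is at Blue with total 1660 blocks.

Blue, total 1660 blocks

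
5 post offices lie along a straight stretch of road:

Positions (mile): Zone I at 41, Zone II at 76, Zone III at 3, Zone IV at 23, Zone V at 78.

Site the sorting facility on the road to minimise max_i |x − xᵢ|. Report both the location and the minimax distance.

The 1-center on a line is the midpoint of the two extreme points: leftmost at 3, rightmost at 78.
Optimal location = (3 + 78)/2 = 40.5; maximum distance = (78 − 3)/2 = 37.5.

location 40.5, max distance 37.5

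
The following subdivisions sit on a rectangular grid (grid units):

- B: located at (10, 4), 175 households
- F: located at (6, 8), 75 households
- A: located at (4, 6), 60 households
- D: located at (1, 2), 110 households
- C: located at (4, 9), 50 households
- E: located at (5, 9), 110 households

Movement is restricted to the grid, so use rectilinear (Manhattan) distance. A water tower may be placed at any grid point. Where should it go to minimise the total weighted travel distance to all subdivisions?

(5, 6)

Manhattan distance separates: Σwᵢ(|x−xᵢ|+|y−yᵢ|) = Σwᵢ|x−xᵢ| + Σwᵢ|y−yᵢ|, so x and y are optimised independently as 1-D weighted medians.
Total weight W = 580; half = 290.
x-coordinate, sorted with cumulative weight:
  x=1 (D, w=110) cum 110
  x=4 (A, w=60) cum 170
  x=4 (C, w=50) cum 220
  x=5 (E, w=110) cum 330  ← median
  x=6 (F, w=75) cum 405
  x=10 (B, w=175) cum 580
⇒ x* = 5
y-coordinate, sorted with cumulative weight:
  y=2 (D, w=110) cum 110
  y=4 (B, w=175) cum 285
  y=6 (A, w=60) cum 345  ← median
  y=8 (F, w=75) cum 420
  y=9 (C, w=50) cum 470
  y=9 (E, w=110) cum 580
⇒ y* = 6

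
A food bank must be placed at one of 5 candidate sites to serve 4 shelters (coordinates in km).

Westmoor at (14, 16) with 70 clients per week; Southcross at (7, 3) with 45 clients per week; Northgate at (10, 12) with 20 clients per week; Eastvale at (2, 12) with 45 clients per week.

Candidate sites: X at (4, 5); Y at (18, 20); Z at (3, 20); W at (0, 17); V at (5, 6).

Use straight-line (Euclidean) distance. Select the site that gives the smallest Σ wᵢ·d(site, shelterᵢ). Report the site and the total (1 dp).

Total weighted distance at each candidate:
  X (4, 5): total = 1714.9
  Y (18, 20): total = 2338.4
  Z (3, 20): total = 2180.6
  W (0, 17): total = 2152.8
  V (5, 6): total = 1562.1
Minimum is at V with total 1562.1 km.

V, total 1562.1 km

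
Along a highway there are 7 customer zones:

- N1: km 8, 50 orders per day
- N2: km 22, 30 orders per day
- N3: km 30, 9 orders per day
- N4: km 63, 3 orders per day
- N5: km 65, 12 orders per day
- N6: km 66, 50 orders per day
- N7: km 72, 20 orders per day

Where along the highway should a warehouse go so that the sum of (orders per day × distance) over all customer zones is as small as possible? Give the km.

For a sum of weighted absolute distances on a line, the optimum is the weighted median (not the mean). Total weight W = 174; half-weight = 87.
Sort by position and accumulate weight:
  km 8 (N1, w=50) → cum 50
  km 22 (N2, w=30) → cum 80
  km 30 (N3, w=9) → cum 89  ≥ 87 → median here
  km 63 (N4, w=3) → cum 92
  km 65 (N5, w=12) → cum 104
  km 66 (N6, w=50) → cum 154
  km 72 (N7, w=20) → cum 174
Optimal location: km 30.

x = 30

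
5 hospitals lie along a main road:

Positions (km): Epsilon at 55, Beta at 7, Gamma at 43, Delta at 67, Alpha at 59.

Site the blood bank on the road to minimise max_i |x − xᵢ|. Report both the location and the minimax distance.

The 1-center on a line is the midpoint of the two extreme points: leftmost at 7, rightmost at 67.
Optimal location = (7 + 67)/2 = 37; maximum distance = (67 − 7)/2 = 30.

location 37, max distance 30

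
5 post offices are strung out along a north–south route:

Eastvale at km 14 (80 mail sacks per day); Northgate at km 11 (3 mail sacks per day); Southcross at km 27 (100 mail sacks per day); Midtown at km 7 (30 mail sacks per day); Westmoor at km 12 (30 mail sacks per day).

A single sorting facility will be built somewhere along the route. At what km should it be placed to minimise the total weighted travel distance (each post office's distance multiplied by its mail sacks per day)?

For a sum of weighted absolute distances on a line, the optimum is the weighted median (not the mean). Total weight W = 243; half-weight = 121.5.
Sort by position and accumulate weight:
  km 7 (Midtown, w=30) → cum 30
  km 11 (Northgate, w=3) → cum 33
  km 12 (Westmoor, w=30) → cum 63
  km 14 (Eastvale, w=80) → cum 143  ≥ 121.5 → median here
  km 27 (Southcross, w=100) → cum 243
Optimal location: km 14.

x = 14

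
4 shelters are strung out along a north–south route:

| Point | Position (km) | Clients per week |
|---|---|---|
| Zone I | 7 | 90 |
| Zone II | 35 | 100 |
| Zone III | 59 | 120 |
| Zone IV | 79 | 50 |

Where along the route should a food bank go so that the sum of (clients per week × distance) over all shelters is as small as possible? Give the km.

For a sum of weighted absolute distances on a line, the optimum is the weighted median (not the mean). Total weight W = 360; half-weight = 180.
Sort by position and accumulate weight:
  km 7 (Zone I, w=90) → cum 90
  km 35 (Zone II, w=100) → cum 190  ≥ 180 → median here
  km 59 (Zone III, w=120) → cum 310
  km 79 (Zone IV, w=50) → cum 360
Optimal location: km 35.

x = 35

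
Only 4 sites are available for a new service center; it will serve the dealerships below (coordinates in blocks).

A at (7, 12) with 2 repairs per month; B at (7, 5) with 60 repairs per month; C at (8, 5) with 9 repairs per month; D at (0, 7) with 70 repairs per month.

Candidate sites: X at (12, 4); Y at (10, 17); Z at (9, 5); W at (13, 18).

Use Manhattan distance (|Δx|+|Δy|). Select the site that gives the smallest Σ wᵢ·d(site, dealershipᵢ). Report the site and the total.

Total weighted distance at each candidate:
  X (12, 4): total = 1481
  Y (10, 17): total = 2442
  Z (9, 5): total = 917
  W (13, 18): total = 3006
Minimum is at Z with total 917 blocks.

Z, total 917 blocks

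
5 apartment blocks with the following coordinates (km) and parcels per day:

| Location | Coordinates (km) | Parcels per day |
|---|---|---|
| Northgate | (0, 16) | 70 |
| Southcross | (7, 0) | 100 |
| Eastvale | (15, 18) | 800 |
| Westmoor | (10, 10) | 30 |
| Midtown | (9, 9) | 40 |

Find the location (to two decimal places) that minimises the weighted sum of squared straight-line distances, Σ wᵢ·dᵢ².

(12.85, 15.56)

The minimiser of Σwᵢ‖p−pᵢ‖² is the weighted centroid p* = (Σwᵢpᵢ)/(Σwᵢ).
Σwᵢ = 1040.
Σwᵢxᵢ = 70·0 + 100·7 + 800·15 + 30·10 + 40·9 = 13360.
Σwᵢyᵢ = 70·16 + 100·0 + 800·18 + 30·10 + 40·9 = 16180.
x* = 13360/1040 = 12.85, y* = 16180/1040 = 15.56.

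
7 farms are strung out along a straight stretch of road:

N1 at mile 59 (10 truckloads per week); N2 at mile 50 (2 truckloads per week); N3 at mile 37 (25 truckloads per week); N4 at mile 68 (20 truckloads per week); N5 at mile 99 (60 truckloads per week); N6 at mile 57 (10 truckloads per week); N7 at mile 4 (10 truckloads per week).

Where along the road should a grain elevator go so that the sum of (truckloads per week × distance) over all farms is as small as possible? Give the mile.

For a sum of weighted absolute distances on a line, the optimum is the weighted median (not the mean). Total weight W = 137; half-weight = 68.5.
Sort by position and accumulate weight:
  mile 4 (N7, w=10) → cum 10
  mile 37 (N3, w=25) → cum 35
  mile 50 (N2, w=2) → cum 37
  mile 57 (N6, w=10) → cum 47
  mile 59 (N1, w=10) → cum 57
  mile 68 (N4, w=20) → cum 77  ≥ 68.5 → median here
  mile 99 (N5, w=60) → cum 137
Optimal location: mile 68.

x = 68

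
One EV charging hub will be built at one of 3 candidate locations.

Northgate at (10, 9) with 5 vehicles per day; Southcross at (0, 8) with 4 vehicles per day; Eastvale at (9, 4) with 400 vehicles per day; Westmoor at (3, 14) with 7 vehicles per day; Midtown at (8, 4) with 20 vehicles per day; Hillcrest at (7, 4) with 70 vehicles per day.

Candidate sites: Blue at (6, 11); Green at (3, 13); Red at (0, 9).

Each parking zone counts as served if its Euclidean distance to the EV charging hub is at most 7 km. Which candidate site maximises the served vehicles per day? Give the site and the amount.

Coverage radius r = 7 km; a point is covered iff (Δx)²+(Δy)² ≤ 7² = 49.
  Blue (6, 11): covers {Northgate, Southcross, Westmoor} → 16
  Green (3, 13): covers {Southcross, Westmoor} → 11
  Red (0, 9): covers {Southcross, Westmoor} → 11
Maximum coverage at Blue: 16 vehicles per day.

Blue, covering 16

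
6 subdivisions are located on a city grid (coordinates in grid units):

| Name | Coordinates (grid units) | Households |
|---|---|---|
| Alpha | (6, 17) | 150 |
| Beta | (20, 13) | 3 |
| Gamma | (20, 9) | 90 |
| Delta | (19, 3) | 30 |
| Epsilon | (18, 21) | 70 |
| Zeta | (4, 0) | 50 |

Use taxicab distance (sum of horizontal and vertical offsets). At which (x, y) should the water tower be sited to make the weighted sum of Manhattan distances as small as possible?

Manhattan distance separates: Σwᵢ(|x−xᵢ|+|y−yᵢ|) = Σwᵢ|x−xᵢ| + Σwᵢ|y−yᵢ|, so x and y are optimised independently as 1-D weighted medians.
Total weight W = 393; half = 196.5.
x-coordinate, sorted with cumulative weight:
  x=4 (Zeta, w=50) cum 50
  x=6 (Alpha, w=150) cum 200  ← median
  x=18 (Epsilon, w=70) cum 270
  x=19 (Delta, w=30) cum 300
  x=20 (Beta, w=3) cum 303
  x=20 (Gamma, w=90) cum 393
⇒ x* = 6
y-coordinate, sorted with cumulative weight:
  y=0 (Zeta, w=50) cum 50
  y=3 (Delta, w=30) cum 80
  y=9 (Gamma, w=90) cum 170
  y=13 (Beta, w=3) cum 173
  y=17 (Alpha, w=150) cum 323  ← median
  y=21 (Epsilon, w=70) cum 393
⇒ y* = 17

(6, 17)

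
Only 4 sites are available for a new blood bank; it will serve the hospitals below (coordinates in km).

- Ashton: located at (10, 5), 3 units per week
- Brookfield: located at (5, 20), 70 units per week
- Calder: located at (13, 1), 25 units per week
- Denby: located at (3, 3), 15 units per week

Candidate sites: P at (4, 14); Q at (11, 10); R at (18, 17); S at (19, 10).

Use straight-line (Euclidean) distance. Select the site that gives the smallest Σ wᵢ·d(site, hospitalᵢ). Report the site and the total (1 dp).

P, total 1019.2 km

Total weighted distance at each candidate:
  P (4, 14): total = 1019.2
  Q (11, 10): total = 1221.6
  R (18, 17): total = 1704.0
  S (19, 10): total = 1767.6
Minimum is at P with total 1019.2 km.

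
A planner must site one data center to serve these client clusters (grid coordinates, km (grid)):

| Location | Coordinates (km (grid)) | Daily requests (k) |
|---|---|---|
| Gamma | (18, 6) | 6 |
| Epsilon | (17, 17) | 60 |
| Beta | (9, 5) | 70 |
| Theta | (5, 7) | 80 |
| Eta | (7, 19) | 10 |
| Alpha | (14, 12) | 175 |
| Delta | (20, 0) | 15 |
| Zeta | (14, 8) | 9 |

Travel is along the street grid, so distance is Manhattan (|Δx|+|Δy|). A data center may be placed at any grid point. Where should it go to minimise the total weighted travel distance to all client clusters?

Manhattan distance separates: Σwᵢ(|x−xᵢ|+|y−yᵢ|) = Σwᵢ|x−xᵢ| + Σwᵢ|y−yᵢ|, so x and y are optimised independently as 1-D weighted medians.
Total weight W = 425; half = 212.5.
x-coordinate, sorted with cumulative weight:
  x=5 (Theta, w=80) cum 80
  x=7 (Eta, w=10) cum 90
  x=9 (Beta, w=70) cum 160
  x=14 (Alpha, w=175) cum 335  ← median
  x=14 (Zeta, w=9) cum 344
  x=17 (Epsilon, w=60) cum 404
  x=18 (Gamma, w=6) cum 410
  x=20 (Delta, w=15) cum 425
⇒ x* = 14
y-coordinate, sorted with cumulative weight:
  y=0 (Delta, w=15) cum 15
  y=5 (Beta, w=70) cum 85
  y=6 (Gamma, w=6) cum 91
  y=7 (Theta, w=80) cum 171
  y=8 (Zeta, w=9) cum 180
  y=12 (Alpha, w=175) cum 355  ← median
  y=17 (Epsilon, w=60) cum 415
  y=19 (Eta, w=10) cum 425
⇒ y* = 12

(14, 12)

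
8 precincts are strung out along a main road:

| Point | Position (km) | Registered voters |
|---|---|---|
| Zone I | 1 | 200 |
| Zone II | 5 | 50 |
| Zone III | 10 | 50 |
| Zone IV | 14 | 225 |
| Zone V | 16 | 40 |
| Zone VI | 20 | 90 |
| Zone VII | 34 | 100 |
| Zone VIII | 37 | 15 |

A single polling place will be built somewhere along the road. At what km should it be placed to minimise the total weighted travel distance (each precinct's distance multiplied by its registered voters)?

x = 14

For a sum of weighted absolute distances on a line, the optimum is the weighted median (not the mean). Total weight W = 770; half-weight = 385.
Sort by position and accumulate weight:
  km 1 (Zone I, w=200) → cum 200
  km 5 (Zone II, w=50) → cum 250
  km 10 (Zone III, w=50) → cum 300
  km 14 (Zone IV, w=225) → cum 525  ≥ 385 → median here
  km 16 (Zone V, w=40) → cum 565
  km 20 (Zone VI, w=90) → cum 655
  km 34 (Zone VII, w=100) → cum 755
  km 37 (Zone VIII, w=15) → cum 770
Optimal location: km 14.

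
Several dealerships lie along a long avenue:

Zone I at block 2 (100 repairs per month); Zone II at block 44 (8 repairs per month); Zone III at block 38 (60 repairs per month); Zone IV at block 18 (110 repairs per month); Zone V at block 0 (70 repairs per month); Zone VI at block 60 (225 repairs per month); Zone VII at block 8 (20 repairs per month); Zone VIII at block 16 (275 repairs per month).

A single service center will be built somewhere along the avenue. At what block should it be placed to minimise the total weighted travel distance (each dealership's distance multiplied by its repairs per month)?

x = 16

For a sum of weighted absolute distances on a line, the optimum is the weighted median (not the mean). Total weight W = 868; half-weight = 434.
Sort by position and accumulate weight:
  block 0 (Zone V, w=70) → cum 70
  block 2 (Zone I, w=100) → cum 170
  block 8 (Zone VII, w=20) → cum 190
  block 16 (Zone VIII, w=275) → cum 465  ≥ 434 → median here
  block 18 (Zone IV, w=110) → cum 575
  block 38 (Zone III, w=60) → cum 635
  block 44 (Zone II, w=8) → cum 643
  block 60 (Zone VI, w=225) → cum 868
Optimal location: block 16.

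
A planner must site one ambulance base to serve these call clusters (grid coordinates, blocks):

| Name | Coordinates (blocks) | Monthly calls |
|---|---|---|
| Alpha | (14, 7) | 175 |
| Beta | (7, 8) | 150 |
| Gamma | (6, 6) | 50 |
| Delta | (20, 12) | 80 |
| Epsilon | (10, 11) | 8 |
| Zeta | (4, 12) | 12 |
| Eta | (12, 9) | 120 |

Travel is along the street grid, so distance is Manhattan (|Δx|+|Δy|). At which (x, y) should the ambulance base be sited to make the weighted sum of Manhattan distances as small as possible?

(12, 8)

Manhattan distance separates: Σwᵢ(|x−xᵢ|+|y−yᵢ|) = Σwᵢ|x−xᵢ| + Σwᵢ|y−yᵢ|, so x and y are optimised independently as 1-D weighted medians.
Total weight W = 595; half = 297.5.
x-coordinate, sorted with cumulative weight:
  x=4 (Zeta, w=12) cum 12
  x=6 (Gamma, w=50) cum 62
  x=7 (Beta, w=150) cum 212
  x=10 (Epsilon, w=8) cum 220
  x=12 (Eta, w=120) cum 340  ← median
  x=14 (Alpha, w=175) cum 515
  x=20 (Delta, w=80) cum 595
⇒ x* = 12
y-coordinate, sorted with cumulative weight:
  y=6 (Gamma, w=50) cum 50
  y=7 (Alpha, w=175) cum 225
  y=8 (Beta, w=150) cum 375  ← median
  y=9 (Eta, w=120) cum 495
  y=11 (Epsilon, w=8) cum 503
  y=12 (Delta, w=80) cum 583
  y=12 (Zeta, w=12) cum 595
⇒ y* = 8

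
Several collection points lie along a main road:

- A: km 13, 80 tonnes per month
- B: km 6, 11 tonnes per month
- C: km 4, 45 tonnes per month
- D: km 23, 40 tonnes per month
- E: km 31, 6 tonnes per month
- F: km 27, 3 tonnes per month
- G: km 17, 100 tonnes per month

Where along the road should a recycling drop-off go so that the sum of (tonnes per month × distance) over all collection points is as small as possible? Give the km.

x = 17

For a sum of weighted absolute distances on a line, the optimum is the weighted median (not the mean). Total weight W = 285; half-weight = 142.5.
Sort by position and accumulate weight:
  km 4 (C, w=45) → cum 45
  km 6 (B, w=11) → cum 56
  km 13 (A, w=80) → cum 136
  km 17 (G, w=100) → cum 236  ≥ 142.5 → median here
  km 23 (D, w=40) → cum 276
  km 27 (F, w=3) → cum 279
  km 31 (E, w=6) → cum 285
Optimal location: km 17.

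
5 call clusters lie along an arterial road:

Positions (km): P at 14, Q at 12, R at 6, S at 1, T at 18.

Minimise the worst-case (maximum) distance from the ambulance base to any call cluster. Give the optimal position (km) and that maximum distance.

The 1-center on a line is the midpoint of the two extreme points: leftmost at 1, rightmost at 18.
Optimal location = (1 + 18)/2 = 9.5; maximum distance = (18 − 1)/2 = 8.5.

location 9.5, max distance 8.5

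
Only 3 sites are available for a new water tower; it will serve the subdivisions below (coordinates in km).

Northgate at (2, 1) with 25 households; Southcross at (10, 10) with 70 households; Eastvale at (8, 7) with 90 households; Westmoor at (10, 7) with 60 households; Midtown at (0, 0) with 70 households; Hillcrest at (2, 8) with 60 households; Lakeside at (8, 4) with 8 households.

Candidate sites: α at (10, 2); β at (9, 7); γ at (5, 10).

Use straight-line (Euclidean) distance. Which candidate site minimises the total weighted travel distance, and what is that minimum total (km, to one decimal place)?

β, total 1849.5 km

Total weighted distance at each candidate:
  α (10, 2): total = 2882.7
  β (9, 7): total = 1849.5
  γ (5, 10): total = 2371.5
Minimum is at β with total 1849.5 km.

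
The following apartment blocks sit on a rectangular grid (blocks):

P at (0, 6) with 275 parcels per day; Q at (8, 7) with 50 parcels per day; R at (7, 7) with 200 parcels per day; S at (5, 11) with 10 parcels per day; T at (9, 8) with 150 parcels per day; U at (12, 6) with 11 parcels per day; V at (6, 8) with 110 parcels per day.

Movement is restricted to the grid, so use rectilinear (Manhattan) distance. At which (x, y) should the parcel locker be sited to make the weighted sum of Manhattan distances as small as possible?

Manhattan distance separates: Σwᵢ(|x−xᵢ|+|y−yᵢ|) = Σwᵢ|x−xᵢ| + Σwᵢ|y−yᵢ|, so x and y are optimised independently as 1-D weighted medians.
Total weight W = 806; half = 403.
x-coordinate, sorted with cumulative weight:
  x=0 (P, w=275) cum 275
  x=5 (S, w=10) cum 285
  x=6 (V, w=110) cum 395
  x=7 (R, w=200) cum 595  ← median
  x=8 (Q, w=50) cum 645
  x=9 (T, w=150) cum 795
  x=12 (U, w=11) cum 806
⇒ x* = 7
y-coordinate, sorted with cumulative weight:
  y=6 (P, w=275) cum 275
  y=6 (U, w=11) cum 286
  y=7 (Q, w=50) cum 336
  y=7 (R, w=200) cum 536  ← median
  y=8 (T, w=150) cum 686
  y=8 (V, w=110) cum 796
  y=11 (S, w=10) cum 806
⇒ y* = 7

(7, 7)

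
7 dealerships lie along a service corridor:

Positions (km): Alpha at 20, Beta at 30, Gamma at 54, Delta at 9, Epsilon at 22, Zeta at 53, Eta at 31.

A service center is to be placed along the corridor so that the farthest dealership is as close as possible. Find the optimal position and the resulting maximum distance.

location 31.5, max distance 22.5

The 1-center on a line is the midpoint of the two extreme points: leftmost at 9, rightmost at 54.
Optimal location = (9 + 54)/2 = 31.5; maximum distance = (54 − 9)/2 = 22.5.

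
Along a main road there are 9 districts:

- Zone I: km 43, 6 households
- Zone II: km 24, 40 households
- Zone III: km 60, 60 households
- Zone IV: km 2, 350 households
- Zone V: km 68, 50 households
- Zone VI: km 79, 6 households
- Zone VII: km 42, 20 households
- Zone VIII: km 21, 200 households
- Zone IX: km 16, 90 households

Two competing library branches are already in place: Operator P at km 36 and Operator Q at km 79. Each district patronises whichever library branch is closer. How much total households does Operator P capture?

706

The indifferent point is the midpoint (36+79)/2 = 57.5; districts left of it (closer to Operator P at 36) go to Operator P, those right go to Operator Q.
  Zone IV at 2 (w=350) → Operator P
  Zone IX at 16 (w=90) → Operator P
  Zone VIII at 21 (w=200) → Operator P
  Zone II at 24 (w=40) → Operator P
  Zone VII at 42 (w=20) → Operator P
  Zone I at 43 (w=6) → Operator P
  Zone III at 60 (w=60) → Operator Q
  Zone V at 68 (w=50) → Operator Q
  Zone VI at 79 (w=6) → Operator Q
Operator P captures 706; Operator Q captures 116.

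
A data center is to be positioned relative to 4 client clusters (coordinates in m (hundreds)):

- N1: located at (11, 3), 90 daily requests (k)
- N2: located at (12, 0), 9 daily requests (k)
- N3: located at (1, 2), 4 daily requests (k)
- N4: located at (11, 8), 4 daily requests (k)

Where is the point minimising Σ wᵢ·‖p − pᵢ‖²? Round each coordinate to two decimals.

The minimiser of Σwᵢ‖p−pᵢ‖² is the weighted centroid p* = (Σwᵢpᵢ)/(Σwᵢ).
Σwᵢ = 107.
Σwᵢxᵢ = 90·11 + 9·12 + 4·1 + 4·11 = 1146.
Σwᵢyᵢ = 90·3 + 9·0 + 4·2 + 4·8 = 310.
x* = 1146/107 = 10.71, y* = 310/107 = 2.90.

(10.71, 2.90)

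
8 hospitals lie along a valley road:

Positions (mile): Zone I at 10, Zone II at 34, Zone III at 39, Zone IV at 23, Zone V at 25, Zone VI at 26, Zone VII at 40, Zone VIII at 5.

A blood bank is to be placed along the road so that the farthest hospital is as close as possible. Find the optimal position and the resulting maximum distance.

location 22.5, max distance 17.5

The 1-center on a line is the midpoint of the two extreme points: leftmost at 5, rightmost at 40.
Optimal location = (5 + 40)/2 = 22.5; maximum distance = (40 − 5)/2 = 17.5.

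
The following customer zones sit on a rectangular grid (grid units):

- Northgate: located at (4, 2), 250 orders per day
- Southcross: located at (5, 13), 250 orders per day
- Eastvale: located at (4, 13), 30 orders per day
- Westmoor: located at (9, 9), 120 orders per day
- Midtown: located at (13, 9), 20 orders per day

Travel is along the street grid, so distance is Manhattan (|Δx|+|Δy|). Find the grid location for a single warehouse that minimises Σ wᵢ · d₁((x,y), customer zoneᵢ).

Manhattan distance separates: Σwᵢ(|x−xᵢ|+|y−yᵢ|) = Σwᵢ|x−xᵢ| + Σwᵢ|y−yᵢ|, so x and y are optimised independently as 1-D weighted medians.
Total weight W = 670; half = 335.
x-coordinate, sorted with cumulative weight:
  x=4 (Northgate, w=250) cum 250
  x=4 (Eastvale, w=30) cum 280
  x=5 (Southcross, w=250) cum 530  ← median
  x=9 (Westmoor, w=120) cum 650
  x=13 (Midtown, w=20) cum 670
⇒ x* = 5
y-coordinate, sorted with cumulative weight:
  y=2 (Northgate, w=250) cum 250
  y=9 (Westmoor, w=120) cum 370  ← median
  y=9 (Midtown, w=20) cum 390
  y=13 (Southcross, w=250) cum 640
  y=13 (Eastvale, w=30) cum 670
⇒ y* = 9

(5, 9)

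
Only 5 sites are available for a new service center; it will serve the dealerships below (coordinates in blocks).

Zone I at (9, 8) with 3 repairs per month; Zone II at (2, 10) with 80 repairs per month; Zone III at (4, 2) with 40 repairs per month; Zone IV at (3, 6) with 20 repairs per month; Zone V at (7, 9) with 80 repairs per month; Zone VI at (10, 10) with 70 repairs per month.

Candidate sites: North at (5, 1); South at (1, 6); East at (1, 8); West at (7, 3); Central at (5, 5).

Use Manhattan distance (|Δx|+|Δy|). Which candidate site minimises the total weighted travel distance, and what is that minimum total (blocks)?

East, total 2034 blocks

Total weighted distance at each candidate:
  North (5, 1): total = 2993
  South (1, 6): total = 2380
  East (1, 8): total = 2034
  West (7, 3): total = 2461
  Central (5, 5): total = 2061
Minimum is at East with total 2034 blocks.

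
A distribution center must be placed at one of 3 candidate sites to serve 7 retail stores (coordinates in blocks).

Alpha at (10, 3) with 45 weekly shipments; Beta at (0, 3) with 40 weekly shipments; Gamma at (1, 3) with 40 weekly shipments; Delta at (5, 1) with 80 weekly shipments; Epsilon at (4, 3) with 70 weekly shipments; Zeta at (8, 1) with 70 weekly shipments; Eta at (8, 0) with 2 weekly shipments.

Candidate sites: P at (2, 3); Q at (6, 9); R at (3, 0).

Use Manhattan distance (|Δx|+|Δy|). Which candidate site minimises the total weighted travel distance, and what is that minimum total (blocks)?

P, total 1598 blocks

Total weighted distance at each candidate:
  P (2, 3): total = 1598
  Q (6, 9): total = 3372
  R (3, 0): total = 1840
Minimum is at P with total 1598 blocks.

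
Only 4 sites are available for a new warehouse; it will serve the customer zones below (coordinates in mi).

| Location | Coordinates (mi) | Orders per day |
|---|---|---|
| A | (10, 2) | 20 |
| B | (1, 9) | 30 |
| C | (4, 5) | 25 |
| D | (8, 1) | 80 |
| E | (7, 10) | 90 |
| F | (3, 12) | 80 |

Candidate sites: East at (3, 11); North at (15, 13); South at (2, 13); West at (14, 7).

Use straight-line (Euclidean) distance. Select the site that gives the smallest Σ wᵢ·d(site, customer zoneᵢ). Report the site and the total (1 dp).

Total weighted distance at each candidate:
  East (3, 11): total = 1810.5
  North (15, 13): total = 3862.2
  South (2, 13): total = 2313.1
  West (14, 7): total = 3108.5
Minimum is at East with total 1810.5 mi.

East, total 1810.5 mi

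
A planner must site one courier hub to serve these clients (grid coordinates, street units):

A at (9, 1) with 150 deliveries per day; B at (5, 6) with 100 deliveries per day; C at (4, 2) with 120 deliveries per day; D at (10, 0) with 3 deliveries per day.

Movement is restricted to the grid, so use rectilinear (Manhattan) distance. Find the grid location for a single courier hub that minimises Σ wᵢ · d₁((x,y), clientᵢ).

(5, 2)

Manhattan distance separates: Σwᵢ(|x−xᵢ|+|y−yᵢ|) = Σwᵢ|x−xᵢ| + Σwᵢ|y−yᵢ|, so x and y are optimised independently as 1-D weighted medians.
Total weight W = 373; half = 186.5.
x-coordinate, sorted with cumulative weight:
  x=4 (C, w=120) cum 120
  x=5 (B, w=100) cum 220  ← median
  x=9 (A, w=150) cum 370
  x=10 (D, w=3) cum 373
⇒ x* = 5
y-coordinate, sorted with cumulative weight:
  y=0 (D, w=3) cum 3
  y=1 (A, w=150) cum 153
  y=2 (C, w=120) cum 273  ← median
  y=6 (B, w=100) cum 373
⇒ y* = 2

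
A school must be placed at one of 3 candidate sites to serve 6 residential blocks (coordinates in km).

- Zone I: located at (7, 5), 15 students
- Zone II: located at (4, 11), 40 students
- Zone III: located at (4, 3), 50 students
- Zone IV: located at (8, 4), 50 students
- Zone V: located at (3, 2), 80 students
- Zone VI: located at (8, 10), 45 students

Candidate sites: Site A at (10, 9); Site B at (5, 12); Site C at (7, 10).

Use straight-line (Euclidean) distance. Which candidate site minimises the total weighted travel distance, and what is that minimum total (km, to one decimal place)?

Site C, total 1647.0 km

Total weighted distance at each candidate:
  Site A (10, 9): total = 1914.1
  Site B (5, 12): total = 2023.8
  Site C (7, 10): total = 1647.0
Minimum is at Site C with total 1647.0 km.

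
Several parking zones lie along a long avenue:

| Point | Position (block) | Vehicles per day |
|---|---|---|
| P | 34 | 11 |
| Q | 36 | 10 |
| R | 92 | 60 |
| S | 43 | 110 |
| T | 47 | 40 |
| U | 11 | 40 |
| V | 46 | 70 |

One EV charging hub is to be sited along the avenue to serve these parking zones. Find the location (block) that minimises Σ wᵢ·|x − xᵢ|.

For a sum of weighted absolute distances on a line, the optimum is the weighted median (not the mean). Total weight W = 341; half-weight = 170.5.
Sort by position and accumulate weight:
  block 11 (U, w=40) → cum 40
  block 34 (P, w=11) → cum 51
  block 36 (Q, w=10) → cum 61
  block 43 (S, w=110) → cum 171  ≥ 170.5 → median here
  block 46 (V, w=70) → cum 241
  block 47 (T, w=40) → cum 281
  block 92 (R, w=60) → cum 341
Optimal location: block 43.

x = 43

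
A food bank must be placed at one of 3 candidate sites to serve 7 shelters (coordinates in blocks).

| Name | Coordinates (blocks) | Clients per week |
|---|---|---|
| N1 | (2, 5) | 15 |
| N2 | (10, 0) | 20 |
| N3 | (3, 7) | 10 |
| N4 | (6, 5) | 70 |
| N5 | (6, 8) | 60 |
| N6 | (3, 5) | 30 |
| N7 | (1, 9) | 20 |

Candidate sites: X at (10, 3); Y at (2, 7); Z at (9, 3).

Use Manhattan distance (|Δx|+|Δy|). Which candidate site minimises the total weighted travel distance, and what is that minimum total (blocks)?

Total weighted distance at each candidate:
  X (10, 3): total = 1850
  Y (2, 7): total = 1210
  Z (9, 3): total = 1665
Minimum is at Y with total 1210 blocks.

Y, total 1210 blocks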